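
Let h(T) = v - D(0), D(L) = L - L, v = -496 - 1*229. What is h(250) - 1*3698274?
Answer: -3698999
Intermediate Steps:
v = -725 (v = -496 - 229 = -725)
D(L) = 0
h(T) = -725 (h(T) = -725 - 1*0 = -725 + 0 = -725)
h(250) - 1*3698274 = -725 - 1*3698274 = -725 - 3698274 = -3698999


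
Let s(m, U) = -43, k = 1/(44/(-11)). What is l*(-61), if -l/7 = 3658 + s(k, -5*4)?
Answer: 1543605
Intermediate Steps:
k = -1/4 (k = 1/(44*(-1/11)) = 1/(-4) = -1/4 ≈ -0.25000)
l = -25305 (l = -7*(3658 - 43) = -7*3615 = -25305)
l*(-61) = -25305*(-61) = 1543605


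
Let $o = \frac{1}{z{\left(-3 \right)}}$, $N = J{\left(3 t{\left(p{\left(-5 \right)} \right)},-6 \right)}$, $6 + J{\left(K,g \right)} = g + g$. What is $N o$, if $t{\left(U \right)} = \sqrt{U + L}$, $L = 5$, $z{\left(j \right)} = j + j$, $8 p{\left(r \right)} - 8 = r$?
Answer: $3$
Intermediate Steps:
$p{\left(r \right)} = 1 + \frac{r}{8}$
$z{\left(j \right)} = 2 j$
$t{\left(U \right)} = \sqrt{5 + U}$ ($t{\left(U \right)} = \sqrt{U + 5} = \sqrt{5 + U}$)
$J{\left(K,g \right)} = -6 + 2 g$ ($J{\left(K,g \right)} = -6 + \left(g + g\right) = -6 + 2 g$)
$N = -18$ ($N = -6 + 2 \left(-6\right) = -6 - 12 = -18$)
$o = - \frac{1}{6}$ ($o = \frac{1}{2 \left(-3\right)} = \frac{1}{-6} = - \frac{1}{6} \approx -0.16667$)
$N o = \left(-18\right) \left(- \frac{1}{6}\right) = 3$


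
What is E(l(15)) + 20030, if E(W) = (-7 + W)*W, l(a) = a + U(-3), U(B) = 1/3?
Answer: 181420/9 ≈ 20158.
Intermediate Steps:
U(B) = 1/3 (U(B) = 1*(1/3) = 1/3)
l(a) = 1/3 + a (l(a) = a + 1/3 = 1/3 + a)
E(W) = W*(-7 + W)
E(l(15)) + 20030 = (1/3 + 15)*(-7 + (1/3 + 15)) + 20030 = 46*(-7 + 46/3)/3 + 20030 = (46/3)*(25/3) + 20030 = 1150/9 + 20030 = 181420/9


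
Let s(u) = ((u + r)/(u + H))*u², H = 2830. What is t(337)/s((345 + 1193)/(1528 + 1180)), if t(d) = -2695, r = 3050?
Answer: -2705143493022740/348942611187 ≈ -7752.4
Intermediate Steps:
s(u) = u²*(3050 + u)/(2830 + u) (s(u) = ((u + 3050)/(u + 2830))*u² = ((3050 + u)/(2830 + u))*u² = u²*(3050 + u)/(2830 + u))
t(337)/s((345 + 1193)/(1528 + 1180)) = -2695*(1528 + 1180)²*(2830 + (345 + 1193)/(1528 + 1180))/((345 + 1193)²*(3050 + (345 + 1193)/(1528 + 1180))) = -2695*1833316*(2830 + 1538/2708)/(591361*(3050 + 1538/2708)) = -2695*1833316*(2830 + 1538*(1/2708))/(591361*(3050 + 1538*(1/2708))) = -2695*1833316*(2830 + 769/1354)/(591361*(3050 + 769/1354)) = -2695/((591361/1833316)*(4130469/1354)/(3832589/1354)) = -2695/((591361/1833316)*(1354/3832589)*(4130469/1354)) = -2695/2442598278309/7026346735124 = -2695*7026346735124/2442598278309 = -2705143493022740/348942611187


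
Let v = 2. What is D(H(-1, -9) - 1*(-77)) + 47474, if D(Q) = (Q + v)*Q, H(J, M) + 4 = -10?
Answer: 51569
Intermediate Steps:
H(J, M) = -14 (H(J, M) = -4 - 10 = -14)
D(Q) = Q*(2 + Q) (D(Q) = (Q + 2)*Q = (2 + Q)*Q = Q*(2 + Q))
D(H(-1, -9) - 1*(-77)) + 47474 = (-14 - 1*(-77))*(2 + (-14 - 1*(-77))) + 47474 = (-14 + 77)*(2 + (-14 + 77)) + 47474 = 63*(2 + 63) + 47474 = 63*65 + 47474 = 4095 + 47474 = 51569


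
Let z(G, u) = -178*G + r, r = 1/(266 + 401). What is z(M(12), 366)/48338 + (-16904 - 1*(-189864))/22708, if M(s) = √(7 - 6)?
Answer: 1393446123215/183034688942 ≈ 7.6130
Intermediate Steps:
M(s) = 1 (M(s) = √1 = 1)
r = 1/667 ≈ 0.0014993
z(G, u) = 1/667 - 178*G (z(G, u) = -178*G + 1/667 = 1/667 - 178*G)
z(M(12), 366)/48338 + (-16904 - 1*(-189864))/22708 = (1/667 - 178*1)/48338 + (-16904 - 1*(-189864))/22708 = (1/667 - 178)*(1/48338) + (-16904 + 189864)*(1/22708) = -118725/667*1/48338 + 172960*(1/22708) = -118725/32241446 + 43240/5677 = 1393446123215/183034688942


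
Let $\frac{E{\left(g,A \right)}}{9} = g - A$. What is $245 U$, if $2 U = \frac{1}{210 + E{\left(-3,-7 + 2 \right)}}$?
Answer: $\frac{245}{456} \approx 0.53728$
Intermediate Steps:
$E{\left(g,A \right)} = - 9 A + 9 g$ ($E{\left(g,A \right)} = 9 \left(g - A\right) = - 9 A + 9 g$)
$U = \frac{1}{456}$ ($U = \frac{1}{2 \left(210 - \left(27 + 9 \left(-7 + 2\right)\right)\right)} = \frac{1}{2 \left(210 - -18\right)} = \frac{1}{2 \left(210 + \left(45 - 27\right)\right)} = \frac{1}{2 \left(210 + 18\right)} = \frac{1}{2 \cdot 228} = \frac{1}{2} \cdot \frac{1}{228} = \frac{1}{456} \approx 0.002193$)
$245 U = 245 \cdot \frac{1}{456} = \frac{245}{456}$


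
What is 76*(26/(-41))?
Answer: -1976/41 ≈ -48.195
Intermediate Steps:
76*(26/(-41)) = 76*(26*(-1/41)) = 76*(-26/41) = -1976/41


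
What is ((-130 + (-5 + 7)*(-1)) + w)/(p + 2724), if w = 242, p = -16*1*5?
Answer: 55/1322 ≈ 0.041604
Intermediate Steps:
p = -80 (p = -16*5 = -80)
((-130 + (-5 + 7)*(-1)) + w)/(p + 2724) = ((-130 + (-5 + 7)*(-1)) + 242)/(-80 + 2724) = ((-130 + 2*(-1)) + 242)/2644 = ((-130 - 2) + 242)*(1/2644) = (-132 + 242)*(1/2644) = 110*(1/2644) = 55/1322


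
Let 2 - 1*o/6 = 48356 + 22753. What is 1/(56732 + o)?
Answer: -1/369910 ≈ -2.7034e-6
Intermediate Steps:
o = -426642 (o = 12 - 6*(48356 + 22753) = 12 - 6*71109 = 12 - 426654 = -426642)
1/(56732 + o) = 1/(56732 - 426642) = 1/(-369910) = -1/369910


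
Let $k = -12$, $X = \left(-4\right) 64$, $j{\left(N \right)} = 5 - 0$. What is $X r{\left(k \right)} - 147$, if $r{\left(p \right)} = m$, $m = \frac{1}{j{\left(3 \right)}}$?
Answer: $- \frac{991}{5} \approx -198.2$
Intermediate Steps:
$j{\left(N \right)} = 5$ ($j{\left(N \right)} = 5 + 0 = 5$)
$X = -256$
$m = \frac{1}{5} \approx 0.2$
$r{\left(p \right)} = \frac{1}{5}$
$X r{\left(k \right)} - 147 = \left(-256\right) \frac{1}{5} - 147 = - \frac{256}{5} - 147 = - \frac{991}{5}$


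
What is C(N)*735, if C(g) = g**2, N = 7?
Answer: 36015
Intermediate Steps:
C(N)*735 = 7**2*735 = 49*735 = 36015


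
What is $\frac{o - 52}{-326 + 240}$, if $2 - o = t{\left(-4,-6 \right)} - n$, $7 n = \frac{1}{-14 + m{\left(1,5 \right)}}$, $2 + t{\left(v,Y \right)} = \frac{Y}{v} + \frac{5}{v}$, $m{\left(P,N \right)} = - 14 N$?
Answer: $\frac{7093}{12642} \approx 0.56107$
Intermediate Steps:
$t{\left(v,Y \right)} = -2 + \frac{5}{v} + \frac{Y}{v}$ ($t{\left(v,Y \right)} = -2 + \left(\frac{Y}{v} + \frac{5}{v}\right) = -2 + \left(\frac{5}{v} + \frac{Y}{v}\right) = -2 + \frac{5}{v} + \frac{Y}{v}$)
$n = - \frac{1}{588}$ ($n = \frac{1}{7 \left(-14 - 70\right)} = \frac{1}{7 \left(-84\right)} = \frac{1}{7} \left(- \frac{1}{84}\right) = - \frac{1}{588} \approx -0.0017007$)
$o = \frac{551}{147}$ ($o = 2 - \left(\frac{5 - 6 - -8}{-4} - - \frac{1}{588}\right) = 2 - \left(- \frac{5 - 6 + 8}{4} + \frac{1}{588}\right) = 2 - \left(\left(- \frac{1}{4}\right) 7 + \frac{1}{588}\right) = 2 - \left(- \frac{7}{4} + \frac{1}{588}\right) = 2 - - \frac{257}{147} = 2 + \frac{257}{147} = \frac{551}{147} \approx 3.7483$)
$\frac{o - 52}{-326 + 240} = \frac{\frac{551}{147} - 52}{-326 + 240} = - \frac{7093}{147 \left(-86\right)} = \left(- \frac{7093}{147}\right) \left(- \frac{1}{86}\right) = \frac{7093}{12642}$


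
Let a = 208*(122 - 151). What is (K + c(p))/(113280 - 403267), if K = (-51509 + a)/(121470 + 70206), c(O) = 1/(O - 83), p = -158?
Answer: 14059057/13395635119092 ≈ 1.0495e-6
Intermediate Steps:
a = -6032 (a = 208*(-29) = -6032)
c(O) = 1/(-83 + O)
K = -57541/191676 (K = (-51509 - 6032)/(121470 + 70206) = -57541/191676 ≈ -0.30020)
(K + c(p))/(113280 - 403267) = (-57541/191676 + 1/(-83 - 158))/(113280 - 403267) = (-57541/191676 + 1/(-241))/(-289987) = (-57541/191676 - 1/241)*(-1/289987) = -14059057/46193916*(-1/289987) = 14059057/13395635119092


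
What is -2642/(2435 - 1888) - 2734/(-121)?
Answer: 1175816/66187 ≈ 17.765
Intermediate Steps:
-2642/(2435 - 1888) - 2734/(-121) = -2642/547 - 2734*(-1/121) = -2642*1/547 + 2734/121 = -2642/547 + 2734/121 = 1175816/66187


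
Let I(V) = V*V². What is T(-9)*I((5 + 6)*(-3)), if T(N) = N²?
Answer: -2910897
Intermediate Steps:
I(V) = V³
T(-9)*I((5 + 6)*(-3)) = (-9)²*((5 + 6)*(-3))³ = 81*(11*(-3))³ = 81*(-33)³ = 81*(-35937) = -2910897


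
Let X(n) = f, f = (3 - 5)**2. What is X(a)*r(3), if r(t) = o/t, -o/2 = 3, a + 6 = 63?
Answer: -8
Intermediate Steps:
a = 57 (a = -6 + 63 = 57)
o = -6 (o = -2*3 = -6)
r(t) = -6/t
f = 4 (f = (-2)**2 = 4)
X(n) = 4
X(a)*r(3) = 4*(-6/3) = 4*(-6*1/3) = 4*(-2) = -8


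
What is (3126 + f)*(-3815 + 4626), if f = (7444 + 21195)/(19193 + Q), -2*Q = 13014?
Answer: 32184595825/12686 ≈ 2.5370e+6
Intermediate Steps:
Q = -6507 (Q = -½*13014 = -6507)
f = 28639/12686 (f = (7444 + 21195)/(19193 - 6507) = 28639/12686 ≈ 2.2575)
(3126 + f)*(-3815 + 4626) = (3126 + 28639/12686)*(-3815 + 4626) = (39685075/12686)*811 = 32184595825/12686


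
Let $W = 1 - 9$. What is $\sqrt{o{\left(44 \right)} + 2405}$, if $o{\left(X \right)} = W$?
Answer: $\sqrt{2397} \approx 48.959$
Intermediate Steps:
$W = -8$ ($W = 1 - 9 = -8$)
$o{\left(X \right)} = -8$
$\sqrt{o{\left(44 \right)} + 2405} = \sqrt{-8 + 2405} = \sqrt{2397}$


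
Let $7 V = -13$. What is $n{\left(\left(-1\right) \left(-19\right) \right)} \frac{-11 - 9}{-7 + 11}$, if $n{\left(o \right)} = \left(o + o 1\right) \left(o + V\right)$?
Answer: $- \frac{22800}{7} \approx -3257.1$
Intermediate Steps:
$V = - \frac{13}{7}$ ($V = \frac{1}{7} \left(-13\right) = - \frac{13}{7} \approx -1.8571$)
$n{\left(o \right)} = 2 o \left(- \frac{13}{7} + o\right)$ ($n{\left(o \right)} = \left(o + o 1\right) \left(o - \frac{13}{7}\right) = \left(o + o\right) \left(- \frac{13}{7} + o\right) = 2 o \left(- \frac{13}{7} + o\right)$)
$n{\left(\left(-1\right) \left(-19\right) \right)} \frac{-11 - 9}{-7 + 11} = \frac{2 \left(\left(-1\right) \left(-19\right)\right) \left(-13 + 7 \left(\left(-1\right) \left(-19\right)\right)\right)}{7} \frac{-11 - 9}{-7 + 11} = \frac{2}{7} \cdot 19 \left(-13 + 7 \cdot 19\right) \left(- \frac{20}{4}\right) = \frac{2}{7} \cdot 19 \left(-13 + 133\right) \left(\left(-20\right) \frac{1}{4}\right) = \frac{2}{7} \cdot 19 \cdot 120 \left(-5\right) = \frac{4560}{7} \left(-5\right) = - \frac{22800}{7}$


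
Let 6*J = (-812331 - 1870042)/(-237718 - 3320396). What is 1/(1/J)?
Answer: 2682373/21348684 ≈ 0.12565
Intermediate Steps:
J = 2682373/21348684 (J = ((-812331 - 1870042)/(-237718 - 3320396))/6 = (-2682373/(-3558114))/6 = (-2682373*(-1/3558114))/6 = (⅙)*(2682373/3558114) = 2682373/21348684 ≈ 0.12565)
1/(1/J) = 1/(1/(2682373/21348684)) = 1/(21348684/2682373) = 2682373/21348684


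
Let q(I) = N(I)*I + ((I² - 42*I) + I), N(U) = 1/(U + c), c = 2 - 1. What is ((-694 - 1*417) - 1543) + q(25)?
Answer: -79379/26 ≈ -3053.0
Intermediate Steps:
c = 1
N(U) = 1/(1 + U) (N(U) = 1/(U + 1) = 1/(1 + U))
q(I) = I² - 41*I + I/(1 + I) (q(I) = I/(1 + I) + ((I² - 42*I) + I) = I/(1 + I) + (I² - 41*I) = I² - 41*I + I/(1 + I))
((-694 - 1*417) - 1543) + q(25) = ((-694 - 1*417) - 1543) + 25*(1 + (1 + 25)*(-41 + 25))/(1 + 25) = ((-694 - 417) - 1543) + 25*(1 + 26*(-16))/26 = (-1111 - 1543) + 25*(1/26)*(1 - 416) = -2654 + 25*(1/26)*(-415) = -2654 - 10375/26 = -79379/26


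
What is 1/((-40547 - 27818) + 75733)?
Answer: 1/7368 ≈ 0.00013572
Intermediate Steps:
1/((-40547 - 27818) + 75733) = 1/(-68365 + 75733) = 1/7368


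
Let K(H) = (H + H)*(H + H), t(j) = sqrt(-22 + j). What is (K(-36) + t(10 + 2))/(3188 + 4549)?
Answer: 1728/2579 + I*sqrt(10)/7737 ≈ 0.67003 + 0.00040872*I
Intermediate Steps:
K(H) = 4*H**2 (K(H) = (2*H)*(2*H) = 4*H**2)
(K(-36) + t(10 + 2))/(3188 + 4549) = (4*(-36)**2 + sqrt(-22 + (10 + 2)))/(3188 + 4549) = (4*1296 + sqrt(-22 + 12))/7737 = (5184 + sqrt(-10))*(1/7737) = (5184 + I*sqrt(10))*(1/7737) = 1728/2579 + I*sqrt(10)/7737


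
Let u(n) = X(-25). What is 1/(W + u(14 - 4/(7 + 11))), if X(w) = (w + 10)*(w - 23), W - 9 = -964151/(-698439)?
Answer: 698439/510126182 ≈ 0.0013691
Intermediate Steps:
W = 7250102/698439 (W = 9 - 964151/(-698439) = 9 - 964151*(-1/698439) = 9 + 964151/698439 = 7250102/698439 ≈ 10.380)
X(w) = (-23 + w)*(10 + w) (X(w) = (10 + w)*(-23 + w) = (-23 + w)*(10 + w))
u(n) = 720 (u(n) = -230 + (-25)² - 13*(-25) = -230 + 625 + 325 = 720)
1/(W + u(14 - 4/(7 + 11))) = 1/(7250102/698439 + 720) = 1/(510126182/698439) = 698439/510126182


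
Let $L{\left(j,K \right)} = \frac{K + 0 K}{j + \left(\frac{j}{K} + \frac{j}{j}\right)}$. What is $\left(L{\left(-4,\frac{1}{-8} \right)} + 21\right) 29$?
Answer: $\frac{4871}{8} \approx 608.88$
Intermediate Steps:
$L{\left(j,K \right)} = \frac{K}{1 + j + \frac{j}{K}}$ ($L{\left(j,K \right)} = \frac{K + 0}{j + \left(\frac{j}{K} + 1\right)} = \frac{K}{j + \left(1 + \frac{j}{K}\right)} = \frac{K}{1 + j + \frac{j}{K}}$)
$\left(L{\left(-4,\frac{1}{-8} \right)} + 21\right) 29 = \left(\frac{\left(\frac{1}{-8}\right)^{2}}{\frac{1}{-8} - 4 + \frac{1}{-8} \left(-4\right)} + 21\right) 29 = \left(\frac{\left(- \frac{1}{8}\right)^{2}}{- \frac{1}{8} - 4 - - \frac{1}{2}} + 21\right) 29 = \left(\frac{1}{64 \left(- \frac{1}{8} - 4 + \frac{1}{2}\right)} + 21\right) 29 = \left(\frac{1}{64 \left(- \frac{29}{8}\right)} + 21\right) 29 = \left(\frac{1}{64} \left(- \frac{8}{29}\right) + 21\right) 29 = \left(- \frac{1}{232} + 21\right) 29 = \frac{4871}{232} \cdot 29 = \frac{4871}{8}$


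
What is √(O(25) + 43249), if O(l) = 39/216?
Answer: √6227882/12 ≈ 207.96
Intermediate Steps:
O(l) = 13/72 (O(l) = 39*(1/216) = 13/72)
√(O(25) + 43249) = √(13/72 + 43249) = √(3113941/72) = √6227882/12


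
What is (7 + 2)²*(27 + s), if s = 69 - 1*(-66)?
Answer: 13122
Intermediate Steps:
s = 135 (s = 69 + 66 = 135)
(7 + 2)²*(27 + s) = (7 + 2)²*(27 + 135) = 9²*162 = 81*162 = 13122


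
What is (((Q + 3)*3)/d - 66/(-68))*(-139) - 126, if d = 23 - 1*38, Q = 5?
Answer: -6547/170 ≈ -38.512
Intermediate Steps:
d = -15 (d = 23 - 38 = -15)
(((Q + 3)*3)/d - 66/(-68))*(-139) - 126 = (((5 + 3)*3)/(-15) - 66/(-68))*(-139) - 126 = ((8*3)*(-1/15) - 66*(-1/68))*(-139) - 126 = (24*(-1/15) + 33/34)*(-139) - 126 = (-8/5 + 33/34)*(-139) - 126 = -107/170*(-139) - 126 = 14873/170 - 126 = -6547/170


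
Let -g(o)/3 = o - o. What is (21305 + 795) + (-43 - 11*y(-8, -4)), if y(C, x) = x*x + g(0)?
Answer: 21881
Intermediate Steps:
g(o) = 0 (g(o) = -3*(o - o) = -3*0 = 0)
y(C, x) = x² (y(C, x) = x*x + 0 = x² + 0 = x²)
(21305 + 795) + (-43 - 11*y(-8, -4)) = (21305 + 795) + (-43 - 11*(-4)²) = 22100 + (-43 - 11*16) = 22100 + (-43 - 176) = 22100 - 219 = 21881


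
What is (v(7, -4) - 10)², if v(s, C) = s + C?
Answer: 49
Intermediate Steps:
v(s, C) = C + s
(v(7, -4) - 10)² = ((-4 + 7) - 10)² = (3 - 10)² = (-7)² = 49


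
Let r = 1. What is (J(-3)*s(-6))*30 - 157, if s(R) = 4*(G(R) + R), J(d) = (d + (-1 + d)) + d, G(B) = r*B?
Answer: 14243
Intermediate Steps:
G(B) = B (G(B) = 1*B = B)
J(d) = -1 + 3*d (J(d) = (-1 + 2*d) + d = -1 + 3*d)
s(R) = 8*R (s(R) = 4*(R + R) = 4*(2*R) = 8*R)
(J(-3)*s(-6))*30 - 157 = ((-1 + 3*(-3))*(8*(-6)))*30 - 157 = ((-1 - 9)*(-48))*30 - 157 = -10*(-48)*30 - 157 = 480*30 - 157 = 14400 - 157 = 14243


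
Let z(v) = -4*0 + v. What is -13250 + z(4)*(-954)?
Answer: -17066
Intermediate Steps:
z(v) = v (z(v) = 0 + v = v)
-13250 + z(4)*(-954) = -13250 + 4*(-954) = -13250 - 3816 = -17066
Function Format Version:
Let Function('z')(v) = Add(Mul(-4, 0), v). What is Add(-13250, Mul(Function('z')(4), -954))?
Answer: -17066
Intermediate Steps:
Function('z')(v) = v (Function('z')(v) = Add(0, v) = v)
Add(-13250, Mul(Function('z')(4), -954)) = Add(-13250, Mul(4, -954)) = Add(-13250, -3816) = -17066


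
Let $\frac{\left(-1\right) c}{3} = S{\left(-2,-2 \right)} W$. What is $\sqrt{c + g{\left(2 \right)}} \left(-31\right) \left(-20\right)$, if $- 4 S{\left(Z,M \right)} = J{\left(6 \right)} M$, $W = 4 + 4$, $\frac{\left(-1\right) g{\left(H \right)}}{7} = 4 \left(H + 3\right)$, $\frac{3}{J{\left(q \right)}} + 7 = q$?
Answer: $1240 i \sqrt{26} \approx 6322.8 i$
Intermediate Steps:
$J{\left(q \right)} = \frac{3}{-7 + q}$
$g{\left(H \right)} = -84 - 28 H$ ($g{\left(H \right)} = - 7 \cdot 4 \left(H + 3\right) = - 7 \cdot 4 \left(3 + H\right) = - 7 \left(12 + 4 H\right) = -84 - 28 H$)
$W = 8$
$S{\left(Z,M \right)} = \frac{3 M}{4}$ ($S{\left(Z,M \right)} = - \frac{\frac{3}{-7 + 6} M}{4} = - \frac{\frac{3}{-1} M}{4} = - \frac{3 \left(-1\right) M}{4} = - \frac{\left(-3\right) M}{4} = \frac{3 M}{4}$)
$c = 36$ ($c = - 3 \cdot \frac{3}{4} \left(-2\right) 8 = - 3 \left(\left(- \frac{3}{2}\right) 8\right) = \left(-3\right) \left(-12\right) = 36$)
$\sqrt{c + g{\left(2 \right)}} \left(-31\right) \left(-20\right) = \sqrt{36 - 140} \left(-31\right) \left(-20\right) = \sqrt{-104} \left(-31\right) \left(-20\right) = 2 i \sqrt{26} \left(-31\right) \left(-20\right) = - 62 i \sqrt{26} \left(-20\right) = 1240 i \sqrt{26}$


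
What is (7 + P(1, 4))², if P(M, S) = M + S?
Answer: 144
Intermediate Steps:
(7 + P(1, 4))² = (7 + (1 + 4))² = (7 + 5)² = 12² = 144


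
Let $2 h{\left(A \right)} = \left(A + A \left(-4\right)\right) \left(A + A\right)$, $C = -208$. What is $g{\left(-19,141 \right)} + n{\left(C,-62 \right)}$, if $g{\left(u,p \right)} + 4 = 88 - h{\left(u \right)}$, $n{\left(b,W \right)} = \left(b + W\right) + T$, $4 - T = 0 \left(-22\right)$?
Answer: $901$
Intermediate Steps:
$T = 4$ ($T = 4 - 0 \left(-22\right) = 4 - 0 = 4 + 0 = 4$)
$h{\left(A \right)} = - 3 A^{2}$ ($h{\left(A \right)} = \frac{\left(A + A \left(-4\right)\right) \left(A + A\right)}{2} = \frac{\left(A - 4 A\right) 2 A}{2} = \frac{- 3 A 2 A}{2} = \frac{\left(-6\right) A^{2}}{2} = - 3 A^{2}$)
$n{\left(b,W \right)} = 4 + W + b$ ($n{\left(b,W \right)} = \left(b + W\right) + 4 = \left(W + b\right) + 4 = 4 + W + b$)
$g{\left(u,p \right)} = 84 + 3 u^{2}$ ($g{\left(u,p \right)} = -4 - \left(-88 - 3 u^{2}\right) = -4 + \left(88 + 3 u^{2}\right) = 84 + 3 u^{2}$)
$g{\left(-19,141 \right)} + n{\left(C,-62 \right)} = \left(84 + 3 \left(-19\right)^{2}\right) - 266 = \left(84 + 3 \cdot 361\right) - 266 = \left(84 + 1083\right) - 266 = 1167 - 266 = 901$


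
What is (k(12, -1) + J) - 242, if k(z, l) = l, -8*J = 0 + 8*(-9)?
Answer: -234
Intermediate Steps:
J = 9 (J = -(0 + 8*(-9))/8 = -(0 - 72)/8 = -⅛*(-72) = 9)
(k(12, -1) + J) - 242 = (-1 + 9) - 242 = 8 - 242 = -234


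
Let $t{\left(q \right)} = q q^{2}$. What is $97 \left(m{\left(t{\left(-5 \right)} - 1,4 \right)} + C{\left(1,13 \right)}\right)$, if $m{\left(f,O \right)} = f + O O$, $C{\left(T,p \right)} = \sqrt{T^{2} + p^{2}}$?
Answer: $-10670 + 97 \sqrt{170} \approx -9405.3$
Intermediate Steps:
$t{\left(q \right)} = q^{3}$
$m{\left(f,O \right)} = f + O^{2}$
$97 \left(m{\left(t{\left(-5 \right)} - 1,4 \right)} + C{\left(1,13 \right)}\right) = 97 \left(\left(\left(\left(-5\right)^{3} - 1\right) + 4^{2}\right) + \sqrt{1^{2} + 13^{2}}\right) = 97 \left(\left(\left(-125 - 1\right) + 16\right) + \sqrt{1 + 169}\right) = 97 \left(\left(-126 + 16\right) + \sqrt{170}\right) = 97 \left(-110 + \sqrt{170}\right) = -10670 + 97 \sqrt{170}$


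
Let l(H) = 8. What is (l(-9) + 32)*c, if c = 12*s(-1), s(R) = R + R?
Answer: -960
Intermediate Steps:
s(R) = 2*R
c = -24 (c = 12*(2*(-1)) = 12*(-2) = -24)
(l(-9) + 32)*c = (8 + 32)*(-24) = 40*(-24) = -960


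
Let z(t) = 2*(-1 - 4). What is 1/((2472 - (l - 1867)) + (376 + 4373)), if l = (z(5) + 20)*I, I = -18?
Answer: 1/9268 ≈ 0.00010790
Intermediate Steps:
z(t) = -10 (z(t) = 2*(-5) = -10)
l = -180 (l = (-10 + 20)*(-18) = 10*(-18) = -180)
1/((2472 - (l - 1867)) + (376 + 4373)) = 1/((2472 - (-180 - 1867)) + (376 + 4373)) = 1/((2472 - 1*(-2047)) + 4749) = 1/((2472 + 2047) + 4749) = 1/(4519 + 4749) = 1/9268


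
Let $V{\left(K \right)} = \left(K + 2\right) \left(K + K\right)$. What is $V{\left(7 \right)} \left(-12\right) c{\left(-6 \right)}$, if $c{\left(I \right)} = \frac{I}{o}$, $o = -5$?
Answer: $- \frac{9072}{5} \approx -1814.4$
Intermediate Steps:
$c{\left(I \right)} = - \frac{I}{5}$ ($c{\left(I \right)} = \frac{I}{-5} = I \left(- \frac{1}{5}\right) = - \frac{I}{5}$)
$V{\left(K \right)} = 2 K \left(2 + K\right)$ ($V{\left(K \right)} = \left(2 + K\right) 2 K = 2 K \left(2 + K\right)$)
$V{\left(7 \right)} \left(-12\right) c{\left(-6 \right)} = 2 \cdot 7 \left(2 + 7\right) \left(-12\right) \left(\left(- \frac{1}{5}\right) \left(-6\right)\right) = 2 \cdot 7 \cdot 9 \left(-12\right) \frac{6}{5} = 126 \left(-12\right) \frac{6}{5} = \left(-1512\right) \frac{6}{5} = - \frac{9072}{5}$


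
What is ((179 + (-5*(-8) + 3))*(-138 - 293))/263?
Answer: -95682/263 ≈ -363.81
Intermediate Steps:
((179 + (-5*(-8) + 3))*(-138 - 293))/263 = ((179 + (40 + 3))*(-431))*(1/263) = ((179 + 43)*(-431))*(1/263) = (222*(-431))*(1/263) = -95682*1/263 = -95682/263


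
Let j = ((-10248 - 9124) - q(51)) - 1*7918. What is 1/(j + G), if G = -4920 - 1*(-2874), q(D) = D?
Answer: -1/29387 ≈ -3.4029e-5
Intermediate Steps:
G = -2046 (G = -4920 + 2874 = -2046)
j = -27341 (j = ((-10248 - 9124) - 1*51) - 1*7918 = (-19372 - 51) - 7918 = -19423 - 7918 = -27341)
1/(j + G) = 1/(-27341 - 2046) = 1/(-29387) = -1/29387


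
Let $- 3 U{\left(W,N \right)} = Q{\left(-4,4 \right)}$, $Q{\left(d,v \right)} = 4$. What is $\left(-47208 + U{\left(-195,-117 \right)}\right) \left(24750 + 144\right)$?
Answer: $-1175229144$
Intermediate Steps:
$U{\left(W,N \right)} = - \frac{4}{3}$ ($U{\left(W,N \right)} = \left(- \frac{1}{3}\right) 4 = - \frac{4}{3}$)
$\left(-47208 + U{\left(-195,-117 \right)}\right) \left(24750 + 144\right) = \left(-47208 - \frac{4}{3}\right) \left(24750 + 144\right) = \left(- \frac{141628}{3}\right) 24894 = -1175229144$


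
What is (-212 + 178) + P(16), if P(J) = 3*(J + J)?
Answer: 62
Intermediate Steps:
P(J) = 6*J (P(J) = 3*(2*J) = 6*J)
(-212 + 178) + P(16) = (-212 + 178) + 6*16 = -34 + 96 = 62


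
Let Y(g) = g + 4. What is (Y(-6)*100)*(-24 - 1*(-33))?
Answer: -1800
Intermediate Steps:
Y(g) = 4 + g
(Y(-6)*100)*(-24 - 1*(-33)) = ((4 - 6)*100)*(-24 - 1*(-33)) = (-2*100)*(-24 + 33) = -200*9 = -1800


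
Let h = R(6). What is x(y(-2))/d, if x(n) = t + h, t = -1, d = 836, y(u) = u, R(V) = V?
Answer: 5/836 ≈ 0.0059809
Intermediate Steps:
h = 6
x(n) = 5 (x(n) = -1 + 6 = 5)
x(y(-2))/d = 5/836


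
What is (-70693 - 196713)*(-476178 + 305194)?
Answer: 45722147504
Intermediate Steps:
(-70693 - 196713)*(-476178 + 305194) = -267406*(-170984) = 45722147504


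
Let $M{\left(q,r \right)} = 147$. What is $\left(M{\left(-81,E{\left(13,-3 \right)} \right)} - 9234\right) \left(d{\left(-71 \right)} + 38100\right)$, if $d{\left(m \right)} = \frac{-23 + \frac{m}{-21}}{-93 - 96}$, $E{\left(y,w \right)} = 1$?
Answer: $- \frac{458043296048}{1323} \approx -3.4622 \cdot 10^{8}$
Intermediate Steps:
$d{\left(m \right)} = \frac{23}{189} + \frac{m}{3969}$ ($d{\left(m \right)} = \frac{-23 + m \left(- \frac{1}{21}\right)}{-189} = \left(-23 - \frac{m}{21}\right) \left(- \frac{1}{189}\right) = \frac{23}{189} + \frac{m}{3969}$)
$\left(M{\left(-81,E{\left(13,-3 \right)} \right)} - 9234\right) \left(d{\left(-71 \right)} + 38100\right) = \left(147 - 9234\right) \left(\left(\frac{23}{189} + \frac{1}{3969} \left(-71\right)\right) + 38100\right) = - 9087 \left(\left(\frac{23}{189} - \frac{71}{3969}\right) + 38100\right) = - 9087 \left(\frac{412}{3969} + 38100\right) = \left(-9087\right) \frac{151219312}{3969} = - \frac{458043296048}{1323}$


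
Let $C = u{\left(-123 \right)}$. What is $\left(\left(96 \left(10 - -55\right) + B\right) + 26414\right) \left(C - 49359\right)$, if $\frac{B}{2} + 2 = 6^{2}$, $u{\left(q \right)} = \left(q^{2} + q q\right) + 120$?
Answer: $-621096282$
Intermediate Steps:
$u{\left(q \right)} = 120 + 2 q^{2}$ ($u{\left(q \right)} = \left(q^{2} + q^{2}\right) + 120 = 2 q^{2} + 120 = 120 + 2 q^{2}$)
$C = 30378$ ($C = 120 + 2 \left(-123\right)^{2} = 120 + 2 \cdot 15129 = 120 + 30258 = 30378$)
$B = 68$ ($B = -4 + 2 \cdot 6^{2} = -4 + 2 \cdot 36 = -4 + 72 = 68$)
$\left(\left(96 \left(10 - -55\right) + B\right) + 26414\right) \left(C - 49359\right) = \left(\left(96 \left(10 - -55\right) + 68\right) + 26414\right) \left(30378 - 49359\right) = \left(\left(96 \left(10 + 55\right) + 68\right) + 26414\right) \left(-18981\right) = \left(\left(96 \cdot 65 + 68\right) + 26414\right) \left(-18981\right) = \left(\left(6240 + 68\right) + 26414\right) \left(-18981\right) = \left(6308 + 26414\right) \left(-18981\right) = 32722 \left(-18981\right) = -621096282$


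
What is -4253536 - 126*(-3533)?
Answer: -3808378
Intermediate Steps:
-4253536 - 126*(-3533) = -4253536 - 1*(-445158) = -4253536 + 445158 = -3808378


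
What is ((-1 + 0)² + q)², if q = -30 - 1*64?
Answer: 8649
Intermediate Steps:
q = -94 (q = -30 - 64 = -94)
((-1 + 0)² + q)² = ((-1 + 0)² - 94)² = ((-1)² - 94)² = (1 - 94)² = (-93)² = 8649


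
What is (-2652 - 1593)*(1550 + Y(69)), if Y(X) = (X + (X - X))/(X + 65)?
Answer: -881979405/134 ≈ -6.5819e+6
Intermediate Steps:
Y(X) = X/(65 + X) (Y(X) = (X + 0)/(65 + X) = X/(65 + X))
(-2652 - 1593)*(1550 + Y(69)) = (-2652 - 1593)*(1550 + 69/(65 + 69)) = -4245*(1550 + 69/134) = -4245*207769/134 = -881979405/134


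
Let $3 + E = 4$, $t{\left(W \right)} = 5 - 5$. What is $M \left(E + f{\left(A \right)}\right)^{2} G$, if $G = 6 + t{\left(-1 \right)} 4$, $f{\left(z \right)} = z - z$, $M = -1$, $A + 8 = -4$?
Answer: $-6$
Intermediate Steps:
$A = -12$ ($A = -8 - 4 = -12$)
$t{\left(W \right)} = 0$
$f{\left(z \right)} = 0$
$E = 1$ ($E = -3 + 4 = 1$)
$G = 6$ ($G = 6 + 0 \cdot 4 = 6 + 0 = 6$)
$M \left(E + f{\left(A \right)}\right)^{2} G = - \left(1 + 0\right)^{2} \cdot 6 = - 1^{2} \cdot 6 = \left(-1\right) 1 \cdot 6 = \left(-1\right) 6 = -6$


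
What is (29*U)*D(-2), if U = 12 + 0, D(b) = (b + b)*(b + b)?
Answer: 5568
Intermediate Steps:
D(b) = 4*b**2 (D(b) = (2*b)*(2*b) = 4*b**2)
U = 12
(29*U)*D(-2) = (29*12)*(4*(-2)**2) = 348*(4*4) = 348*16 = 5568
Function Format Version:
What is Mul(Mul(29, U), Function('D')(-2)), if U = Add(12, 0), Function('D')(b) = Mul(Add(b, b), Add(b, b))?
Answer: 5568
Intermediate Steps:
Function('D')(b) = Mul(4, Pow(b, 2)) (Function('D')(b) = Mul(Mul(2, b), Mul(2, b)) = Mul(4, Pow(b, 2)))
U = 12
Mul(Mul(29, U), Function('D')(-2)) = Mul(Mul(29, 12), Mul(4, Pow(-2, 2))) = Mul(348, Mul(4, 4)) = Mul(348, 16) = 5568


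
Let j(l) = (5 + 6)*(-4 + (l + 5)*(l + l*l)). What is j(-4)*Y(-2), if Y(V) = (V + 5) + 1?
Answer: 352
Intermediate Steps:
Y(V) = 6 + V (Y(V) = (5 + V) + 1 = 6 + V)
j(l) = -44 + 11*(5 + l)*(l + l²) (j(l) = 11*(-4 + (5 + l)*(l + l²)) = -44 + 11*(5 + l)*(l + l²))
j(-4)*Y(-2) = (-44 + 11*(-4)³ + 55*(-4) + 66*(-4)²)*(6 - 2) = (-44 + 11*(-64) - 220 + 66*16)*4 = (-44 - 704 - 220 + 1056)*4 = 88*4 = 352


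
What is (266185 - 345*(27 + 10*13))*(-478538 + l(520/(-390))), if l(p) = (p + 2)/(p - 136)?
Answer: -10450341662290/103 ≈ -1.0146e+11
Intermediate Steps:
l(p) = (2 + p)/(-136 + p)
(266185 - 345*(27 + 10*13))*(-478538 + l(520/(-390))) = (266185 - 345*(27 + 10*13))*(-478538 + (2 + 520/(-390))/(-136 + 520/(-390))) = (266185 - 345*(27 + 130))*(-478538 + (2 + 520*(-1/390))/(-136 + 520*(-1/390))) = (266185 - 345*157)*(-478538 + (2 - 4/3)/(-136 - 4/3)) = (266185 - 54165)*(-478538 + (⅔)/(-412/3)) = 212020*(-478538 - 3/412*⅔) = 212020*(-478538 - 1/206) = 212020*(-98578829/206) = -10450341662290/103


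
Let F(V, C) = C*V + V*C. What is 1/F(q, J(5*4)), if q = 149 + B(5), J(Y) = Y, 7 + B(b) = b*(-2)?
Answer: 1/5280 ≈ 0.00018939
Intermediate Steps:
B(b) = -7 - 2*b (B(b) = -7 + b*(-2) = -7 - 2*b)
q = 132 (q = 149 + (-7 - 2*5) = 149 + (-7 - 10) = 149 - 17 = 132)
F(V, C) = 2*C*V (F(V, C) = C*V + C*V = 2*C*V)
1/F(q, J(5*4)) = 1/(2*(5*4)*132) = 1/(2*20*132) = 1/5280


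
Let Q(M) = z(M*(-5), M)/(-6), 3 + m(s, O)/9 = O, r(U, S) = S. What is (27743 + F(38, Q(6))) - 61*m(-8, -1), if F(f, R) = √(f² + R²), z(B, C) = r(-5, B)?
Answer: 29939 + √1469 ≈ 29977.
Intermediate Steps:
m(s, O) = -27 + 9*O
z(B, C) = B
Q(M) = 5*M/6 (Q(M) = (M*(-5))/(-6) = -5*M*(-⅙) = 5*M/6)
F(f, R) = √(R² + f²)
(27743 + F(38, Q(6))) - 61*m(-8, -1) = (27743 + √(((⅚)*6)² + 38²)) - 61*(-27 + 9*(-1)) = (27743 + √(5² + 1444)) - 61*(-27 - 9) = (27743 + √(25 + 1444)) - 61*(-36) = (27743 + √1469) + 2196 = 29939 + √1469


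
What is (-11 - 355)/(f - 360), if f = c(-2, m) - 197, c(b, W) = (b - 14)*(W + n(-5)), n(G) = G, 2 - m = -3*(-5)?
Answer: 366/269 ≈ 1.3606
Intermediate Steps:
m = -13 (m = 2 - (-3)*(-5) = 2 - 1*15 = 2 - 15 = -13)
c(b, W) = (-14 + b)*(-5 + W) (c(b, W) = (b - 14)*(W - 5) = (-14 + b)*(-5 + W))
f = 91 (f = (70 - 14*(-13) - 5*(-2) - 13*(-2)) - 197 = (70 + 182 + 10 + 26) - 197 = 288 - 197 = 91)
(-11 - 355)/(f - 360) = (-11 - 355)/(91 - 360) = -366/(-269) = -366*(-1/269) = 366/269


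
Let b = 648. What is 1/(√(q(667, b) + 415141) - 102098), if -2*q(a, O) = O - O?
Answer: -102098/10423586463 - √415141/10423586463 ≈ -9.8567e-6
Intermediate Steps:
q(a, O) = 0 (q(a, O) = -(O - O)/2 = -½*0 = 0)
1/(√(q(667, b) + 415141) - 102098) = 1/(√(0 + 415141) - 102098) = 1/(√415141 - 102098) = 1/(-102098 + √415141)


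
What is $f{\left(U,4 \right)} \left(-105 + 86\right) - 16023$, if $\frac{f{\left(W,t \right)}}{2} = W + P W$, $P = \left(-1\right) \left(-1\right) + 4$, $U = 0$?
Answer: $-16023$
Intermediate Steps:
$P = 5$ ($P = 1 + 4 = 5$)
$f{\left(W,t \right)} = 12 W$ ($f{\left(W,t \right)} = 2 \left(W + 5 W\right) = 2 \cdot 6 W = 12 W$)
$f{\left(U,4 \right)} \left(-105 + 86\right) - 16023 = 12 \cdot 0 \left(-105 + 86\right) - 16023 = 0 \left(-19\right) - 16023 = 0 - 16023 = -16023$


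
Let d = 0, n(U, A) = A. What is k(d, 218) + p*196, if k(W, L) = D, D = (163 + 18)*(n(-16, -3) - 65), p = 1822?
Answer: 344804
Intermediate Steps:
D = -12308 (D = (163 + 18)*(-3 - 65) = 181*(-68) = -12308)
k(W, L) = -12308
k(d, 218) + p*196 = -12308 + 1822*196 = -12308 + 357112 = 344804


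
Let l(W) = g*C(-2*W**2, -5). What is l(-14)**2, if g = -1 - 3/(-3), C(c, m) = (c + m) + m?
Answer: 0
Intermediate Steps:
C(c, m) = c + 2*m
g = 0 (g = -1 - 3*(-1)/3 = -1 - 1*(-1) = -1 + 1 = 0)
l(W) = 0 (l(W) = 0*(-2*W**2 + 2*(-5)) = 0*(-2*W**2 - 10) = 0*(-10 - 2*W**2) = 0)
l(-14)**2 = 0**2 = 0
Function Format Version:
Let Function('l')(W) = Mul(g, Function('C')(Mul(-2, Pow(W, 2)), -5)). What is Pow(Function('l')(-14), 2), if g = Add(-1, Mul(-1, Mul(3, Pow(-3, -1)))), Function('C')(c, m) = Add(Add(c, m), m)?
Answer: 0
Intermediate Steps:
Function('C')(c, m) = Add(c, Mul(2, m))
g = 0 (g = Add(-1, Mul(-1, Mul(3, Rational(-1, 3)))) = Add(-1, Mul(-1, -1)) = Add(-1, 1) = 0)
Function('l')(W) = 0 (Function('l')(W) = Mul(0, Add(Mul(-2, Pow(W, 2)), Mul(2, -5))) = Mul(0, Add(Mul(-2, Pow(W, 2)), -10)) = Mul(0, Add(-10, Mul(-2, Pow(W, 2)))) = 0)
Pow(Function('l')(-14), 2) = Pow(0, 2) = 0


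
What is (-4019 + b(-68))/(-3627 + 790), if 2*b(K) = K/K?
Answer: 8037/5674 ≈ 1.4165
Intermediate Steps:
b(K) = 1/2 (b(K) = (K/K)/2 = (1/2)*1 = 1/2)
(-4019 + b(-68))/(-3627 + 790) = (-4019 + 1/2)/(-3627 + 790) = -8037/2/(-2837) = -8037/2*(-1/2837) = 8037/5674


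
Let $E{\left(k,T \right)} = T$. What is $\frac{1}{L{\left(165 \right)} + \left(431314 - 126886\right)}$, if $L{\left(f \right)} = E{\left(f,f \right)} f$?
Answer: $\frac{1}{331653} \approx 3.0152 \cdot 10^{-6}$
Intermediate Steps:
$L{\left(f \right)} = f^{2}$ ($L{\left(f \right)} = f f = f^{2}$)
$\frac{1}{L{\left(165 \right)} + \left(431314 - 126886\right)} = \frac{1}{165^{2} + \left(431314 - 126886\right)} = \frac{1}{27225 + \left(431314 - 126886\right)} = \frac{1}{27225 + 304428} = \frac{1}{331653}$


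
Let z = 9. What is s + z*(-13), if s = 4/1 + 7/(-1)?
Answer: -120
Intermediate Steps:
s = -3 (s = 4*1 + 7*(-1) = 4 - 7 = -3)
s + z*(-13) = -3 + 9*(-13) = -3 - 117 = -120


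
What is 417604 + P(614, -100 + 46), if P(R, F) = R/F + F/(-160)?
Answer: 902000809/2160 ≈ 4.1759e+5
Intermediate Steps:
P(R, F) = -F/160 + R/F (P(R, F) = R/F + F*(-1/160) = R/F - F/160 = -F/160 + R/F)
417604 + P(614, -100 + 46) = 417604 + (-(-100 + 46)/160 + 614/(-100 + 46)) = 417604 + (-1/160*(-54) + 614/(-54)) = 417604 + (27/80 + 614*(-1/54)) = 417604 + (27/80 - 307/27) = 417604 - 23831/2160 = 902000809/2160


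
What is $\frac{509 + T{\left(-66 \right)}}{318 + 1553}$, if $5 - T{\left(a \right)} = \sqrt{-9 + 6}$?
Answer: $\frac{514}{1871} - \frac{i \sqrt{3}}{1871} \approx 0.27472 - 0.00092574 i$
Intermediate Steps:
$T{\left(a \right)} = 5 - i \sqrt{3}$ ($T{\left(a \right)} = 5 - \sqrt{-9 + 6} = 5 - \sqrt{-3} = 5 - i \sqrt{3}$)
$\frac{509 + T{\left(-66 \right)}}{318 + 1553} = \frac{509 + \left(5 - i \sqrt{3}\right)}{318 + 1553} = \frac{514 - i \sqrt{3}}{1871} = \left(514 - i \sqrt{3}\right) \frac{1}{1871} = \frac{514}{1871} - \frac{i \sqrt{3}}{1871}$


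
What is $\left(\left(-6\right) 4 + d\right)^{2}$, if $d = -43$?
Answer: $4489$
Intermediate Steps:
$\left(\left(-6\right) 4 + d\right)^{2} = \left(\left(-6\right) 4 - 43\right)^{2} = \left(-24 - 43\right)^{2} = \left(-67\right)^{2} = 4489$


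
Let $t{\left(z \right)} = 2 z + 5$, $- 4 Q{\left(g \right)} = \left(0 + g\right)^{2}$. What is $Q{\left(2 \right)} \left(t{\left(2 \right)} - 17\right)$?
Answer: $8$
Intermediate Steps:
$Q{\left(g \right)} = - \frac{g^{2}}{4}$ ($Q{\left(g \right)} = - \frac{\left(0 + g\right)^{2}}{4} = - \frac{g^{2}}{4}$)
$t{\left(z \right)} = 5 + 2 z$
$Q{\left(2 \right)} \left(t{\left(2 \right)} - 17\right) = - \frac{2^{2}}{4} \left(\left(5 + 2 \cdot 2\right) - 17\right) = \left(- \frac{1}{4}\right) 4 \left(\left(5 + 4\right) - 17\right) = - (9 - 17) = \left(-1\right) \left(-8\right) = 8$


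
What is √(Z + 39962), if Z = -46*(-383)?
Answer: 2*√14395 ≈ 239.96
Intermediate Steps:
Z = 17618
√(Z + 39962) = √(17618 + 39962) = √57580 = 2*√14395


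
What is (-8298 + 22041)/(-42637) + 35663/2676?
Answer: 1483787063/114096612 ≈ 13.005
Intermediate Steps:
(-8298 + 22041)/(-42637) + 35663/2676 = 13743*(-1/42637) + 35663*(1/2676) = -13743/42637 + 35663/2676 = 1483787063/114096612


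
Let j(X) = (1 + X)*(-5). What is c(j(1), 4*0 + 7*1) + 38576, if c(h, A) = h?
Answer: 38566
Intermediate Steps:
j(X) = -5 - 5*X
c(j(1), 4*0 + 7*1) + 38576 = (-5 - 5*1) + 38576 = (-5 - 5) + 38576 = -10 + 38576 = 38566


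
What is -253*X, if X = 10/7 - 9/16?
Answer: -24541/112 ≈ -219.12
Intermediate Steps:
X = 97/112 (X = 10*(1/7) - 9*1/16 = 10/7 - 9/16 = 97/112 ≈ 0.86607)
-253*X = -253*97/112 = -24541/112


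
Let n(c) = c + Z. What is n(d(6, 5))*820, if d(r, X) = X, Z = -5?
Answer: 0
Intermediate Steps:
n(c) = -5 + c (n(c) = c - 5 = -5 + c)
n(d(6, 5))*820 = (-5 + 5)*820 = 0*820 = 0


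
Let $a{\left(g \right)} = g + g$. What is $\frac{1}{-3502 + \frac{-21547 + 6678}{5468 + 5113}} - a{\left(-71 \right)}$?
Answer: $\frac{5263862821}{37069531} \approx 142.0$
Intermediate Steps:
$a{\left(g \right)} = 2 g$
$\frac{1}{-3502 + \frac{-21547 + 6678}{5468 + 5113}} - a{\left(-71 \right)} = \frac{1}{-3502 + \frac{-21547 + 6678}{5468 + 5113}} - 2 \left(-71\right) = \frac{1}{-3502 - \frac{14869}{10581}} - -142 = \frac{1}{-3502 - \frac{14869}{10581}} + 142 = \frac{1}{- \frac{37069531}{10581}} + 142 = - \frac{10581}{37069531} + 142 = \frac{5263862821}{37069531}$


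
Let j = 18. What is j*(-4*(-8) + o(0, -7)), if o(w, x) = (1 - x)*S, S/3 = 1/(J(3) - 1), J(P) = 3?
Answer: 792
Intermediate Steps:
S = 3/2 (S = 3/(3 - 1) = 3/2 ≈ 1.5000)
o(w, x) = 3/2 - 3*x/2 (o(w, x) = (1 - x)*(3/2) = 3/2 - 3*x/2)
j*(-4*(-8) + o(0, -7)) = 18*(-4*(-8) + (3/2 - 3/2*(-7))) = 18*(32 + (3/2 + 21/2)) = 18*(32 + 12) = 18*44 = 792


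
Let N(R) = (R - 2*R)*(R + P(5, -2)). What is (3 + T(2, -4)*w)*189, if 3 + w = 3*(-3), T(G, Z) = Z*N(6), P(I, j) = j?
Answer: -217161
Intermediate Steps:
N(R) = -R*(-2 + R) (N(R) = (R - 2*R)*(R - 2) = (-R)*(-2 + R) = -R*(-2 + R))
T(G, Z) = -24*Z (T(G, Z) = Z*(6*(2 - 1*6)) = Z*(6*(2 - 6)) = Z*(6*(-4)) = Z*(-24) = -24*Z)
w = -12 (w = -3 + 3*(-3) = -3 - 9 = -12)
(3 + T(2, -4)*w)*189 = (3 - 24*(-4)*(-12))*189 = (3 + 96*(-12))*189 = (3 - 1152)*189 = -1149*189 = -217161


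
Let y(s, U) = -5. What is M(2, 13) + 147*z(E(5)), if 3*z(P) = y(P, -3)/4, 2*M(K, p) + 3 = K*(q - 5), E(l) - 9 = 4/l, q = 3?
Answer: -259/4 ≈ -64.750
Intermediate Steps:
E(l) = 9 + 4/l
M(K, p) = -3/2 - K (M(K, p) = -3/2 + (K*(3 - 5))/2 = -3/2 + (K*(-2))/2 = -3/2 + (-2*K)/2 = -3/2 - K)
z(P) = -5/12 (z(P) = (-5/4)/3 = (-5*¼)/3 = (⅓)*(-5/4) = -5/12)
M(2, 13) + 147*z(E(5)) = (-3/2 - 1*2) + 147*(-5/12) = (-3/2 - 2) - 245/4 = -7/2 - 245/4 = -259/4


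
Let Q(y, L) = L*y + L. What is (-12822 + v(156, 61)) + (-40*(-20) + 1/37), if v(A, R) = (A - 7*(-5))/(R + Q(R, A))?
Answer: -4329357862/360121 ≈ -12022.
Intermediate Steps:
Q(y, L) = L + L*y
v(A, R) = (35 + A)/(R + A*(1 + R)) (v(A, R) = (A - 7*(-5))/(R + A*(1 + R)) = (A + 35)/(R + A*(1 + R)) = (35 + A)/(R + A*(1 + R)))
(-12822 + v(156, 61)) + (-40*(-20) + 1/37) = (-12822 + (35 + 156)/(61 + 156*(1 + 61))) + (-40*(-20) + 1/37) = (-12822 + 191/(61 + 156*62)) + (800 + 1/37) = (-12822 + 191/(61 + 9672)) + 29601/37 = (-12822 + 191/9733) + 29601/37 = -124796335/9733 + 29601/37 = -4329357862/360121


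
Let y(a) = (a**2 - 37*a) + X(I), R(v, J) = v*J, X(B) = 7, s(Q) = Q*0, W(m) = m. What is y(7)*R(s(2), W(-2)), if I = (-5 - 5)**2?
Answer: 0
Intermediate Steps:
s(Q) = 0
I = 100 (I = (-10)**2 = 100)
R(v, J) = J*v
y(a) = 7 + a**2 - 37*a (y(a) = (a**2 - 37*a) + 7 = 7 + a**2 - 37*a)
y(7)*R(s(2), W(-2)) = (7 + 7**2 - 37*7)*(-2*0) = (7 + 49 - 259)*0 = -203*0 = 0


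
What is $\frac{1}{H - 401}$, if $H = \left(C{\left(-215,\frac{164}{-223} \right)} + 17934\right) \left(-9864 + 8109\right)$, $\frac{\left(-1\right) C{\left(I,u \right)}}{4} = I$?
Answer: $- \frac{1}{32983871} \approx -3.0318 \cdot 10^{-8}$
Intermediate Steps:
$C{\left(I,u \right)} = - 4 I$
$H = -32983470$ ($H = \left(\left(-4\right) \left(-215\right) + 17934\right) \left(-9864 + 8109\right) = \left(860 + 17934\right) \left(-1755\right) = 18794 \left(-1755\right) = -32983470$)
$\frac{1}{H - 401} = \frac{1}{-32983470 - 401} = \frac{1}{-32983871} = - \frac{1}{32983871}$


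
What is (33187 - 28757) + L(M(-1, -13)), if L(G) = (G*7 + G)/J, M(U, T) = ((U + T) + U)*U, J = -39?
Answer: 57550/13 ≈ 4426.9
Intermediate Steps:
M(U, T) = U*(T + 2*U) (M(U, T) = ((T + U) + U)*U = (T + 2*U)*U = U*(T + 2*U))
L(G) = -8*G/39 (L(G) = (G*7 + G)/(-39) = (7*G + G)*(-1/39) = (8*G)*(-1/39) = -8*G/39)
(33187 - 28757) + L(M(-1, -13)) = (33187 - 28757) - (-8)*(-13 + 2*(-1))/39 = 4430 - (-8)*(-13 - 2)/39 = 4430 - (-8)*(-15)/39 = 4430 - 8/39*15 = 4430 - 40/13 = 57550/13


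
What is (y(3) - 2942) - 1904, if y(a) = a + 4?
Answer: -4839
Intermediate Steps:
y(a) = 4 + a
(y(3) - 2942) - 1904 = ((4 + 3) - 2942) - 1904 = (7 - 2942) - 1904 = -2935 - 1904 = -4839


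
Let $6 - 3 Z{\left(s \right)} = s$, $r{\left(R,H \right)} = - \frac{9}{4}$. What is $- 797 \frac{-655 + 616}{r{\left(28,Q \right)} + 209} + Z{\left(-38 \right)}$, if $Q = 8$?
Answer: $\frac{409384}{2481} \approx 165.01$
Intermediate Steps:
$r{\left(R,H \right)} = - \frac{9}{4}$ ($r{\left(R,H \right)} = \left(-9\right) \frac{1}{4} = - \frac{9}{4}$)
$Z{\left(s \right)} = 2 - \frac{s}{3}$
$- 797 \frac{-655 + 616}{r{\left(28,Q \right)} + 209} + Z{\left(-38 \right)} = - 797 \frac{-655 + 616}{- \frac{9}{4} + 209} + \left(2 - - \frac{38}{3}\right) = - 797 \left(- \frac{39}{\frac{827}{4}}\right) + \left(2 + \frac{38}{3}\right) = - 797 \left(\left(-39\right) \frac{4}{827}\right) + \frac{44}{3} = \left(-797\right) \left(- \frac{156}{827}\right) + \frac{44}{3} = \frac{124332}{827} + \frac{44}{3} = \frac{409384}{2481}$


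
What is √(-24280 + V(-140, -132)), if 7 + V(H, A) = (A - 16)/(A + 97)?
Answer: 3*I*√3305155/35 ≈ 155.83*I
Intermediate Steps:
V(H, A) = -7 + (-16 + A)/(97 + A) (V(H, A) = -7 + (A - 16)/(A + 97) = -7 + (-16 + A)/(97 + A))
√(-24280 + V(-140, -132)) = √(-24280 + (-695 - 6*(-132))/(97 - 132)) = √(-24280 + (-695 + 792)/(-35)) = √(-24280 - 1/35*97) = √(-24280 - 97/35) = √(-849897/35) = 3*I*√3305155/35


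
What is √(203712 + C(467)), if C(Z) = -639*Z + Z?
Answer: I*√94234 ≈ 306.98*I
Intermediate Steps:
C(Z) = -638*Z
√(203712 + C(467)) = √(203712 - 638*467) = √(203712 - 297946) = √(-94234) = I*√94234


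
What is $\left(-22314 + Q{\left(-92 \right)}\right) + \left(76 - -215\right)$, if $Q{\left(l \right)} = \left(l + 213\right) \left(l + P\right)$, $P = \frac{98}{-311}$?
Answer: $- \frac{10323063}{311} \approx -33193.0$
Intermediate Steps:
$P = - \frac{98}{311}$ ($P = 98 \left(- \frac{1}{311}\right) = - \frac{98}{311} \approx -0.31511$)
$Q{\left(l \right)} = \left(213 + l\right) \left(- \frac{98}{311} + l\right)$ ($Q{\left(l \right)} = \left(l + 213\right) \left(l - \frac{98}{311}\right) = \left(213 + l\right) \left(- \frac{98}{311} + l\right)$)
$\left(-22314 + Q{\left(-92 \right)}\right) + \left(76 - -215\right) = \left(-22314 + \left(- \frac{20874}{311} + \left(-92\right)^{2} + \frac{66145}{311} \left(-92\right)\right)\right) + \left(76 - -215\right) = \left(-22314 - \frac{3473910}{311}\right) + \left(76 + 215\right) = \left(-22314 - \frac{3473910}{311}\right) + 291 = - \frac{10413564}{311} + 291 = - \frac{10323063}{311}$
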